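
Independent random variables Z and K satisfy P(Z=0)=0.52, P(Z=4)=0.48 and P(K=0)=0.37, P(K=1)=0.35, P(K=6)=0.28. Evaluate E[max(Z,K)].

E[max(Z,K)] = Σ_z Σ_k max(z,k) · P(Z=z)P(K=k)
 = 0·0.1924 + 1·0.182 + 6·0.1456 + 4·0.1776 + 4·0.168 + 6·0.1344
 = 0 + 0.182 + 0.8736 + 0.7104 + 0.672 + 0.8064
 = 3.2444

3.2444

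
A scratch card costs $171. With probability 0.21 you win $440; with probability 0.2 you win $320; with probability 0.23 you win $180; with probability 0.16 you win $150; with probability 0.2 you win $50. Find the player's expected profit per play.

60.8

E[payout] = 440·0.21 + 320·0.2 + 180·0.23 + 150·0.16 + 50·0.2
 = 92.4 + 64 + 41.4 + 24 + 10
 = 231.8
Net = 231.8 - 171 = 60.8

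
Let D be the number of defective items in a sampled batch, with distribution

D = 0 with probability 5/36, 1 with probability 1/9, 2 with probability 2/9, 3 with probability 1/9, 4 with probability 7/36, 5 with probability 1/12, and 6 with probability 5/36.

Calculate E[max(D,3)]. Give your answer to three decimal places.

3.778

E[max(D,3)] = Σ max(d,3)·P(D=d)
 = 3·5/36 + 3·1/9 + 3·2/9 + 3·1/9 + 4·7/36 + 5·1/12 + 6·5/36
 = 5/12 + 1/3 + 2/3 + 1/3 + 7/9 + 5/12 + 5/6
 = 34/9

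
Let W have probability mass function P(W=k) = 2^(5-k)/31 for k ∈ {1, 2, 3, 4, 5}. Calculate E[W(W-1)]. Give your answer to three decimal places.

2.710

E[W(W-1)] = Σ w(w-1)·P(W=w)
 = 0·16/31 + 2·8/31 + 6·4/31 + 12·2/31 + 20·1/31
 = 0 + 16/31 + 24/31 + 24/31 + 20/31
 = 84/31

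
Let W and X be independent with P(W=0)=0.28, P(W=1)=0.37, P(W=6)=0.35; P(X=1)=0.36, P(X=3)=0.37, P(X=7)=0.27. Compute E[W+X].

5.83

E[W+X] = Σ_w Σ_x (w+x) · P(W=w)P(X=x)
 = 1·0.1008 + 3·0.1036 + 7·0.0756 + 2·0.1332 + 4·0.1369 + 8·0.0999 + 7·0.126 + 9·0.1295 + 13·0.0945
 = 0.1008 + 0.3108 + 0.5292 + 0.2664 + 0.5476 + 0.7992 + 0.882 + 1.1655 + 1.2285
 = 5.83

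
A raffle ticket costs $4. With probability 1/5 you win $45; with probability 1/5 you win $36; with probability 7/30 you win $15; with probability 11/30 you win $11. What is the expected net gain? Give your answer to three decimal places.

19.733

E[payout] = 45·1/5 + 36·1/5 + 15·7/30 + 11·11/30
 = 9 + 36/5 + 7/2 + 121/30
 = 356/15
Net = 356/15 - 4 = 296/15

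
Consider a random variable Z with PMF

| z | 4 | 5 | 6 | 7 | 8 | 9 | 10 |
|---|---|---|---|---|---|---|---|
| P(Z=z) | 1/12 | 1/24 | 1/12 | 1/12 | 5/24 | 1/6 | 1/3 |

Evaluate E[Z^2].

E[Z^2] = Σ z^2·P(Z=z)
 = 16·1/12 + 25·1/24 + 36·1/12 + 49·1/12 + 64·5/24 + 81·1/6 + 100·1/3
 = 4/3 + 25/24 + 3 + 49/12 + 40/3 + 27/2 + 100/3
 = 557/8

69.625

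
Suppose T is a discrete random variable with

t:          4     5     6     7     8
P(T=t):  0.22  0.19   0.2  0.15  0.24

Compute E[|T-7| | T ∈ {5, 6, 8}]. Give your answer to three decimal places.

P(T ∈ {5, 6, 8}) = 0.19 + 0.2 + 0.24 = 0.63.
E[|T-7| | T ∈ {5, 6, 8}] = [2·0.19 + 1·0.2 + 1·0.24] / 0.63
 = 0.82 / 0.63
 = 82/63

1.302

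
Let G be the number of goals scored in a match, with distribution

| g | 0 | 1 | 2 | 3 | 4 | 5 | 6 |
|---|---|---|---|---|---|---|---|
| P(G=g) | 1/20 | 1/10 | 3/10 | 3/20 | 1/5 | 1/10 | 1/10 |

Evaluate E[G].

E[G] = Σ g·P(G=g)
 = 0·1/20 + 1·1/10 + 2·3/10 + 3·3/20 + 4·1/5 + 5·1/10 + 6·1/10
 = 0 + 1/10 + 3/5 + 9/20 + 4/5 + 1/2 + 3/5
 = 61/20

3.05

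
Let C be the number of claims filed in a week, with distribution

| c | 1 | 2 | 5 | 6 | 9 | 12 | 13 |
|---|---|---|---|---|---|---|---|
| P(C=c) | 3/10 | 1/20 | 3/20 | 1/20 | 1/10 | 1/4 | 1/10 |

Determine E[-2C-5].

-18.3

E[-2C-5] = Σ (-2c-5)·P(C=c)
 = (-7)·3/10 + (-9)·1/20 + (-15)·3/20 + (-17)·1/20 + (-23)·1/10 + (-29)·1/4 + (-31)·1/10
 = (-21/10) + (-9/20) + (-9/4) + (-17/20) + (-23/10) + (-29/4) + (-31/10)
 = -183/10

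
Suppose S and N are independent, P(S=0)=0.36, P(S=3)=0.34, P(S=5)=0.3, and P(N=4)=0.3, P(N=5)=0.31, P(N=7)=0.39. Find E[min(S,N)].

E[min(S,N)] = Σ_s Σ_n min(s,n) · P(S=s)P(N=n)
 = 0·0.108 + 0·0.1116 + 0·0.1404 + 3·0.102 + 3·0.1054 + 3·0.1326 + 4·0.09 + 5·0.093 + 5·0.117
 = 0 + 0 + 0 + 0.306 + 0.3162 + 0.3978 + 0.36 + 0.465 + 0.585
 = 2.43

2.43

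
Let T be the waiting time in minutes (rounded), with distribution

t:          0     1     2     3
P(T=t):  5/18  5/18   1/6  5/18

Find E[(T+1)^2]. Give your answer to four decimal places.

7.3333

E[(T+1)^2] = Σ (t+1)^2·P(T=t)
 = 1·5/18 + 4·5/18 + 9·1/6 + 16·5/18
 = 5/18 + 10/9 + 3/2 + 40/9
 = 22/3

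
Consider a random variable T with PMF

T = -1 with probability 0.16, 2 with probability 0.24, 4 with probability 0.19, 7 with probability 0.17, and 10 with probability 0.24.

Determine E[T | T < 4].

0.8

P(T < 4) = 0.16 + 0.24 = 0.4.
E[T | T < 4] = [(-1)·0.16 + 2·0.24] / 0.4
 = 0.32 / 0.4
 = 4/5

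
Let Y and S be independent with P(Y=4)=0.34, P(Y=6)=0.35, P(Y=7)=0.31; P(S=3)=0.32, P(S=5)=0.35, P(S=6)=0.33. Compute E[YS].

26.4047

E[YS] = Σ_y Σ_s ys · P(Y=y)P(S=s)
 = 12·0.1088 + 20·0.119 + 24·0.1122 + 18·0.112 + 30·0.1225 + 36·0.1155 + 21·0.0992 + 35·0.1085 + 42·0.1023
 = 1.3056 + 2.38 + 2.6928 + 2.016 + 3.675 + 4.158 + 2.0832 + 3.7975 + 4.2966
 = 26.4047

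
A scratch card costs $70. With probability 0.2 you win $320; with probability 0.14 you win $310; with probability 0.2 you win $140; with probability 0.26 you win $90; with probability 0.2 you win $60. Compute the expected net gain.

100.8

E[payout] = 320·0.2 + 310·0.14 + 140·0.2 + 90·0.26 + 60·0.2
 = 64 + 43.4 + 28 + 23.4 + 12
 = 170.8
Net = 170.8 - 70 = 100.8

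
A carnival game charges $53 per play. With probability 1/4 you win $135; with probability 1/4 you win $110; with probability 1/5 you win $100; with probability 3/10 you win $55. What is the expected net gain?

44.75

E[payout] = 135·1/4 + 110·1/4 + 100·1/5 + 55·3/10
 = 135/4 + 55/2 + 20 + 33/2
 = 391/4
Net = 391/4 - 53 = 179/4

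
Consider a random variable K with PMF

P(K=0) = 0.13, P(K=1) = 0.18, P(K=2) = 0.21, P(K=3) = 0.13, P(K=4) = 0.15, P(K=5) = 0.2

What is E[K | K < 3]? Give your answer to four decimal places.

P(K < 3) = 0.13 + 0.18 + 0.21 = 0.52.
E[K | K < 3] = [0·0.13 + 1·0.18 + 2·0.21] / 0.52
 = 0.6 / 0.52
 = 15/13

1.1538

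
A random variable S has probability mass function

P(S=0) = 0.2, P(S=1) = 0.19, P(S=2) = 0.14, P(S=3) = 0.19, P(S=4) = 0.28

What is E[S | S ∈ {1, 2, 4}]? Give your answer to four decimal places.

P(S ∈ {1, 2, 4}) = 0.19 + 0.14 + 0.28 = 0.61.
E[S | S ∈ {1, 2, 4}] = [1·0.19 + 2·0.14 + 4·0.28] / 0.61
 = 1.59 / 0.61
 = 159/61

2.6066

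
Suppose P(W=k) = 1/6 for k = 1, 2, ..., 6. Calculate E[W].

3.5

E[W] = Σ w·P(W=w)
 = 1·1/6 + 2·1/6 + 3·1/6 + 4·1/6 + 5·1/6 + 6·1/6
 = 1/6 + 1/3 + 1/2 + 2/3 + 5/6 + 1
 = 7/2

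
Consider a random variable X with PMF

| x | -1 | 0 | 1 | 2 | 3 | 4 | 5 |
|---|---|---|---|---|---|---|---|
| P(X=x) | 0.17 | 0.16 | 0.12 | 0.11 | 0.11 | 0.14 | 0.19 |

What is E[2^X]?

10.125

E[2^X] = Σ 2^x·P(X=x)
 = 0.5·0.17 + 1·0.16 + 2·0.12 + 4·0.11 + 8·0.11 + 16·0.14 + 32·0.19
 = 0.085 + 0.16 + 0.24 + 0.44 + 0.88 + 2.24 + 6.08
 = 10.125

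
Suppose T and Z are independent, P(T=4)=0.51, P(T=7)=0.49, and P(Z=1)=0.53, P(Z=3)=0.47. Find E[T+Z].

E[T+Z] = Σ_t Σ_z (t+z) · P(T=t)P(Z=z)
 = 5·0.2703 + 7·0.2397 + 8·0.2597 + 10·0.2303
 = 1.3515 + 1.6779 + 2.0776 + 2.303
 = 7.41

7.41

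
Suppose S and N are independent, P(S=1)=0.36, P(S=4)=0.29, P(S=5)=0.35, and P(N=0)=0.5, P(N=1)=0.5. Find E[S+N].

3.77

E[S+N] = Σ_s Σ_n (s+n) · P(S=s)P(N=n)
 = 1·0.18 + 2·0.18 + 4·0.145 + 5·0.145 + 5·0.175 + 6·0.175
 = 0.18 + 0.36 + 0.58 + 0.725 + 0.875 + 1.05
 = 3.77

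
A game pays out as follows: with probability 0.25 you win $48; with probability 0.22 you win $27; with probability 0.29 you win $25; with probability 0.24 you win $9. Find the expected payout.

E[payout] = 48·0.25 + 27·0.22 + 25·0.29 + 9·0.24
 = 12 + 5.94 + 7.25 + 2.16
 = 27.35

27.35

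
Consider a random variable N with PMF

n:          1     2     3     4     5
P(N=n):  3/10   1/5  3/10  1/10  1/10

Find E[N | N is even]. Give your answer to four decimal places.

P(N is even) = 1/5 + 1/10 = 3/10.
E[N | N is even] = [2·1/5 + 4·1/10] / (3/10)
 = 4/5 / (3/10)
 = 8/3

2.6667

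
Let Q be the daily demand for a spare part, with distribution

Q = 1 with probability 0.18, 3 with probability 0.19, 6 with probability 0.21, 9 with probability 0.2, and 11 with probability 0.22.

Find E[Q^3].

489.29

E[Q^3] = Σ q^3·P(Q=q)
 = 1·0.18 + 27·0.19 + 216·0.21 + 729·0.2 + 1331·0.22
 = 0.18 + 5.13 + 45.36 + 145.8 + 292.82
 = 489.29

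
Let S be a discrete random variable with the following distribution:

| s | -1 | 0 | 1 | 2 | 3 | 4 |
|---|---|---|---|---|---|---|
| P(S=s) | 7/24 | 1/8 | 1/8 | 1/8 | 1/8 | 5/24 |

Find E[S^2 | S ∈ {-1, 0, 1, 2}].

1.375

P(S ∈ {-1, 0, 1, 2}) = 7/24 + 1/8 + 1/8 + 1/8 = 2/3.
E[S^2 | S ∈ {-1, 0, 1, 2}] = [1·7/24 + 0·1/8 + 1·1/8 + 4·1/8] / (2/3)
 = 11/12 / (2/3)
 = 11/8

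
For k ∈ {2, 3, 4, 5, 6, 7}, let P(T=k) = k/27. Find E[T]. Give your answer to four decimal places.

E[T] = Σ t·P(T=t)
 = 2·2/27 + 3·1/9 + 4·4/27 + 5·5/27 + 6·2/9 + 7·7/27
 = 4/27 + 1/3 + 16/27 + 25/27 + 4/3 + 49/27
 = 139/27

5.1481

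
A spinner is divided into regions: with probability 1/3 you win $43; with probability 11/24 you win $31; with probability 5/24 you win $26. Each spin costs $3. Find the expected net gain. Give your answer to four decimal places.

30.9583

E[payout] = 43·1/3 + 31·11/24 + 26·5/24
 = 43/3 + 341/24 + 65/12
 = 815/24
Net = 815/24 - 3 = 743/24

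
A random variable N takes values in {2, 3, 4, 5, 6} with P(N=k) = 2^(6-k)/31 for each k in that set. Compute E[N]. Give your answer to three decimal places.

2.839

E[N] = Σ n·P(N=n)
 = 2·16/31 + 3·8/31 + 4·4/31 + 5·2/31 + 6·1/31
 = 32/31 + 24/31 + 16/31 + 10/31 + 6/31
 = 88/31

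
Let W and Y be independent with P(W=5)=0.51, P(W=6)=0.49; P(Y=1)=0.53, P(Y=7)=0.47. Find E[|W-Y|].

3.0894

E[|W-Y|] = Σ_w Σ_y |w-y| · P(W=w)P(Y=y)
 = 4·0.2703 + 2·0.2397 + 5·0.2597 + 1·0.2303
 = 1.0812 + 0.4794 + 1.2985 + 0.2303
 = 3.0894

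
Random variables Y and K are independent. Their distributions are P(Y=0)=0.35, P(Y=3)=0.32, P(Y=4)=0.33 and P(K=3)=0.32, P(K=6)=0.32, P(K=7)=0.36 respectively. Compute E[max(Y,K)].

5.5056

E[max(Y,K)] = Σ_y Σ_k max(y,k) · P(Y=y)P(K=k)
 = 3·0.112 + 6·0.112 + 7·0.126 + 3·0.1024 + 6·0.1024 + 7·0.1152 + 4·0.1056 + 6·0.1056 + 7·0.1188
 = 0.336 + 0.672 + 0.882 + 0.3072 + 0.6144 + 0.8064 + 0.4224 + 0.6336 + 0.8316
 = 5.5056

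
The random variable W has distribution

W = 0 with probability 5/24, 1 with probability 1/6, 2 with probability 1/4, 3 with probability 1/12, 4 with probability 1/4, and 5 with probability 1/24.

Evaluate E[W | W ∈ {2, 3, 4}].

P(W ∈ {2, 3, 4}) = 1/4 + 1/12 + 1/4 = 7/12.
E[W | W ∈ {2, 3, 4}] = [2·1/4 + 3·1/12 + 4·1/4] / (7/12)
 = 7/4 / (7/12)
 = 3

3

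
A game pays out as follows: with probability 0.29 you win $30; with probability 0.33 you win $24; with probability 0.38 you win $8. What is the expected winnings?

E[payout] = 30·0.29 + 24·0.33 + 8·0.38
 = 8.7 + 7.92 + 3.04
 = 19.66

19.66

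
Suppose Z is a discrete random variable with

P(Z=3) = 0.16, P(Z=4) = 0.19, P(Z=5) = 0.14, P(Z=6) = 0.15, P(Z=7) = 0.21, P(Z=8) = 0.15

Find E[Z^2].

E[Z^2] = Σ z^2·P(Z=z)
 = 9·0.16 + 16·0.19 + 25·0.14 + 36·0.15 + 49·0.21 + 64·0.15
 = 1.44 + 3.04 + 3.5 + 5.4 + 10.29 + 9.6
 = 33.27

33.27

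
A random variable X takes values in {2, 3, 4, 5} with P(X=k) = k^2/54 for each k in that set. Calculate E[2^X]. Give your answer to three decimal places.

21.185

E[2^X] = Σ 2^x·P(X=x)
 = 4·2/27 + 8·1/6 + 16·8/27 + 32·25/54
 = 8/27 + 4/3 + 128/27 + 400/27
 = 572/27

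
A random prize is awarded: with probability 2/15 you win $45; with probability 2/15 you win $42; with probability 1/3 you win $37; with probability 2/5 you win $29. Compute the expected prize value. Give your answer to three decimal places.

E[payout] = 45·2/15 + 42·2/15 + 37·1/3 + 29·2/5
 = 6 + 28/5 + 37/3 + 58/5
 = 533/15

35.533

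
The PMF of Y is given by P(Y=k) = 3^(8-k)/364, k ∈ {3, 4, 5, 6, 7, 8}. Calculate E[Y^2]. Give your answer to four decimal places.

12.8929

E[Y^2] = Σ y^2·P(Y=y)
 = 9·243/364 + 16·81/364 + 25·27/364 + 36·9/364 + 49·3/364 + 64·1/364
 = 2187/364 + 324/91 + 675/364 + 81/91 + 21/52 + 16/91
 = 361/28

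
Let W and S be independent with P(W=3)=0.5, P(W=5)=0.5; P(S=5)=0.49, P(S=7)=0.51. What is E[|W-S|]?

2.02

E[|W-S|] = Σ_w Σ_s |w-s| · P(W=w)P(S=s)
 = 2·0.245 + 4·0.255 + 0·0.245 + 2·0.255
 = 0.49 + 1.02 + 0 + 0.51
 = 2.02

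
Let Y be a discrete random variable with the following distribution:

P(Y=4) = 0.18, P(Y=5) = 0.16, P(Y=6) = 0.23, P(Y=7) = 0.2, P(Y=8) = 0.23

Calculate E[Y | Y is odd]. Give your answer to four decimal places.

6.1111

P(Y is odd) = 0.16 + 0.2 = 0.36.
E[Y | Y is odd] = [5·0.16 + 7·0.2] / 0.36
 = 2.2 / 0.36
 = 55/9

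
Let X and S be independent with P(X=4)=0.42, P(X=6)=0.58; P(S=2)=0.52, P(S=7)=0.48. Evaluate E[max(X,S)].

E[max(X,S)] = Σ_x Σ_s max(x,s) · P(X=x)P(S=s)
 = 4·0.2184 + 7·0.2016 + 6·0.3016 + 7·0.2784
 = 0.8736 + 1.4112 + 1.8096 + 1.9488
 = 6.0432

6.0432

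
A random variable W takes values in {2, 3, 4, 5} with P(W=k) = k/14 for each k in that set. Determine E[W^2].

16

E[W^2] = Σ w^2·P(W=w)
 = 4·1/7 + 9·3/14 + 16·2/7 + 25·5/14
 = 4/7 + 27/14 + 32/7 + 125/14
 = 16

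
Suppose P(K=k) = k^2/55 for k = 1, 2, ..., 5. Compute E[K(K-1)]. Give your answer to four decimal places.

13.7091

E[K(K-1)] = Σ k(k-1)·P(K=k)
 = 0·1/55 + 2·4/55 + 6·9/55 + 12·16/55 + 20·5/11
 = 0 + 8/55 + 54/55 + 192/55 + 100/11
 = 754/55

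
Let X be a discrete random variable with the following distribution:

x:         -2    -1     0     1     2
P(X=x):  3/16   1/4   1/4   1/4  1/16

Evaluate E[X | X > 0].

P(X > 0) = 1/4 + 1/16 = 5/16.
E[X | X > 0] = [1·1/4 + 2·1/16] / (5/16)
 = 3/8 / (5/16)
 = 6/5

1.2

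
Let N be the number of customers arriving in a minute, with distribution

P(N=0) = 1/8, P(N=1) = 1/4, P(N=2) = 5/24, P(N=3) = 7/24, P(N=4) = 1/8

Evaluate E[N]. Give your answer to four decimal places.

2.0417

E[N] = Σ n·P(N=n)
 = 0·1/8 + 1·1/4 + 2·5/24 + 3·7/24 + 4·1/8
 = 0 + 1/4 + 5/12 + 7/8 + 1/2
 = 49/24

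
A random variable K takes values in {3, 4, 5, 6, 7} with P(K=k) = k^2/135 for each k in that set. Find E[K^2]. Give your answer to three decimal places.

E[K^2] = Σ k^2·P(K=k)
 = 9·1/15 + 16·16/135 + 25·5/27 + 36·4/15 + 49·49/135
 = 3/5 + 256/135 + 125/27 + 48/5 + 2401/135
 = 1553/45

34.511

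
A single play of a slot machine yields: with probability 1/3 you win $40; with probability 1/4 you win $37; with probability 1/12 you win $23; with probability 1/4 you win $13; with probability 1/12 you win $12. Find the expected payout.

28.75

E[payout] = 40·1/3 + 37·1/4 + 23·1/12 + 13·1/4 + 12·1/12
 = 40/3 + 37/4 + 23/12 + 13/4 + 1
 = 115/4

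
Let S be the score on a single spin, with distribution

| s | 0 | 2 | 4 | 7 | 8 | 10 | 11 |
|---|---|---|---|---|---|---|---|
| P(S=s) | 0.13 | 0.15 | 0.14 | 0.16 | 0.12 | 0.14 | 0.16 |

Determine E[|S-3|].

4.18

E[|S-3|] = Σ |s-3|·P(S=s)
 = 3·0.13 + 1·0.15 + 1·0.14 + 4·0.16 + 5·0.12 + 7·0.14 + 8·0.16
 = 0.39 + 0.15 + 0.14 + 0.64 + 0.6 + 0.98 + 1.28
 = 4.18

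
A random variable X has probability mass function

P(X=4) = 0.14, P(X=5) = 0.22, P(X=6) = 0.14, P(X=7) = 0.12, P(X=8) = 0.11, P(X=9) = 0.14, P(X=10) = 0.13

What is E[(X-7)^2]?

4.12

E[(X-7)^2] = Σ (x-7)^2·P(X=x)
 = 9·0.14 + 4·0.22 + 1·0.14 + 0·0.12 + 1·0.11 + 4·0.14 + 9·0.13
 = 1.26 + 0.88 + 0.14 + 0 + 0.11 + 0.56 + 1.17
 = 4.12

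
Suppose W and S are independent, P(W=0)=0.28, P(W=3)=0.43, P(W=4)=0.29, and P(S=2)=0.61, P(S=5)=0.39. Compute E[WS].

E[WS] = Σ_w Σ_s ws · P(W=w)P(S=s)
 = 0·0.1708 + 0·0.1092 + 6·0.2623 + 15·0.1677 + 8·0.1769 + 20·0.1131
 = 0 + 0 + 1.5738 + 2.5155 + 1.4152 + 2.262
 = 7.7665

7.7665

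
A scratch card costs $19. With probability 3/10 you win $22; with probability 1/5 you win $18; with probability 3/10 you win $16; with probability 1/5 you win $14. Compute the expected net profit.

-1.2

E[payout] = 22·3/10 + 18·1/5 + 16·3/10 + 14·1/5
 = 33/5 + 18/5 + 24/5 + 14/5
 = 89/5
Net = 89/5 - 19 = -6/5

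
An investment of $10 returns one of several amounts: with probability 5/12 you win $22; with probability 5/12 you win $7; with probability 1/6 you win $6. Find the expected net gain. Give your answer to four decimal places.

3.0833

E[payout] = 22·5/12 + 7·5/12 + 6·1/6
 = 55/6 + 35/12 + 1
 = 157/12
Net = 157/12 - 10 = 37/12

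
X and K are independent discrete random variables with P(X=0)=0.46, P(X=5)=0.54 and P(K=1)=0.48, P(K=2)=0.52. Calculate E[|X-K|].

2.5784

E[|X-K|] = Σ_x Σ_k |x-k| · P(X=x)P(K=k)
 = 1·0.2208 + 2·0.2392 + 4·0.2592 + 3·0.2808
 = 0.2208 + 0.4784 + 1.0368 + 0.8424
 = 2.5784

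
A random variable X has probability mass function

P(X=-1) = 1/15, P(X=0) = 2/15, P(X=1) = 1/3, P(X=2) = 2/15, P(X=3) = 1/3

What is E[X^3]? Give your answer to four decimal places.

E[X^3] = Σ x^3·P(X=x)
 = (-1)·1/15 + 0·2/15 + 1·1/3 + 8·2/15 + 27·1/3
 = (-1/15) + 0 + 1/3 + 16/15 + 9
 = 31/3

10.3333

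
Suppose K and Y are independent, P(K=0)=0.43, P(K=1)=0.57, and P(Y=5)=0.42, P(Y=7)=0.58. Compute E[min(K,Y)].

0.57

E[min(K,Y)] = Σ_k Σ_y min(k,y) · P(K=k)P(Y=y)
 = 0·0.1806 + 0·0.2494 + 1·0.2394 + 1·0.3306
 = 0 + 0 + 0.2394 + 0.3306
 = 0.57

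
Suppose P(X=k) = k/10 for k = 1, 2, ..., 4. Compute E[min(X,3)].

2.6

E[min(X,3)] = Σ min(x,3)·P(X=x)
 = 1·1/10 + 2·1/5 + 3·3/10 + 3·2/5
 = 1/10 + 2/5 + 9/10 + 6/5
 = 13/5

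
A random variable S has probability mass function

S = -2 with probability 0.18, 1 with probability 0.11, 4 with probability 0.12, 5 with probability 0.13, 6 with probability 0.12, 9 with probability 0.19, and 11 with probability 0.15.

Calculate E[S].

E[S] = Σ s·P(S=s)
 = (-2)·0.18 + 1·0.11 + 4·0.12 + 5·0.13 + 6·0.12 + 9·0.19 + 11·0.15
 = (-0.36) + 0.11 + 0.48 + 0.65 + 0.72 + 1.71 + 1.65
 = 4.96

4.96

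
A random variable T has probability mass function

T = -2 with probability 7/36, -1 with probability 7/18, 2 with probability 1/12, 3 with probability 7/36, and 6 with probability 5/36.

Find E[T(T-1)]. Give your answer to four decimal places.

7.4444

E[T(T-1)] = Σ t(t-1)·P(T=t)
 = 6·7/36 + 2·7/18 + 2·1/12 + 6·7/36 + 30·5/36
 = 7/6 + 7/9 + 1/6 + 7/6 + 25/6
 = 67/9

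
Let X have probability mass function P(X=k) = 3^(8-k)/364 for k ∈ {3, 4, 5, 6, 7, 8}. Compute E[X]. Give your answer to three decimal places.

3.492

E[X] = Σ x·P(X=x)
 = 3·243/364 + 4·81/364 + 5·27/364 + 6·9/364 + 7·3/364 + 8·1/364
 = 729/364 + 81/91 + 135/364 + 27/182 + 3/52 + 2/91
 = 1271/364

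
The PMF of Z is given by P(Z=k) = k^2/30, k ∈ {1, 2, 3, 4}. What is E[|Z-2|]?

1.4

E[|Z-2|] = Σ |z-2|·P(Z=z)
 = 1·1/30 + 0·2/15 + 1·3/10 + 2·8/15
 = 1/30 + 0 + 3/10 + 16/15
 = 7/5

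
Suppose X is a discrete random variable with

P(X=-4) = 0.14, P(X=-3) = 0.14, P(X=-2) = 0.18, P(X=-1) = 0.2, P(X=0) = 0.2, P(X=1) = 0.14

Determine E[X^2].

4.56

E[X^2] = Σ x^2·P(X=x)
 = 16·0.14 + 9·0.14 + 4·0.18 + 1·0.2 + 0·0.2 + 1·0.14
 = 2.24 + 1.26 + 0.72 + 0.2 + 0 + 0.14
 = 4.56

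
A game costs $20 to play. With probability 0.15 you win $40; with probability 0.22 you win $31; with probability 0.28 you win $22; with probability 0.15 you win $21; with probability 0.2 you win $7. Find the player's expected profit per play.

3.53

E[payout] = 40·0.15 + 31·0.22 + 22·0.28 + 21·0.15 + 7·0.2
 = 6 + 6.82 + 6.16 + 3.15 + 1.4
 = 23.53
Net = 23.53 - 20 = 3.53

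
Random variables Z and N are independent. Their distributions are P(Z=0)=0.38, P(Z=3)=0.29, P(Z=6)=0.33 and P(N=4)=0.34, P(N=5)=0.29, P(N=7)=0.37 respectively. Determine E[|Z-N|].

E[|Z-N|] = Σ_z Σ_n |z-n| · P(Z=z)P(N=n)
 = 4·0.1292 + 5·0.1102 + 7·0.1406 + 1·0.0986 + 2·0.0841 + 4·0.1073 + 2·0.1122 + 1·0.0957 + 1·0.1221
 = 0.5168 + 0.551 + 0.9842 + 0.0986 + 0.1682 + 0.4292 + 0.2244 + 0.0957 + 0.1221
 = 3.1902

3.1902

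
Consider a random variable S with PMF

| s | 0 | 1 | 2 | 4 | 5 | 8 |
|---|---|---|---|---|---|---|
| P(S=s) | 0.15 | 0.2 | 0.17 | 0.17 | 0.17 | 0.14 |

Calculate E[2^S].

E[2^S] = Σ 2^s·P(S=s)
 = 1·0.15 + 2·0.2 + 4·0.17 + 16·0.17 + 32·0.17 + 256·0.14
 = 0.15 + 0.4 + 0.68 + 2.72 + 5.44 + 35.84
 = 45.23

45.23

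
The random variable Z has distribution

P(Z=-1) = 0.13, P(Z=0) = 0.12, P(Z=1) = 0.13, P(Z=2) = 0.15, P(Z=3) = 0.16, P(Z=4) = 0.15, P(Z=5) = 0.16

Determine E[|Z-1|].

1.94

E[|Z-1|] = Σ |z-1|·P(Z=z)
 = 2·0.13 + 1·0.12 + 0·0.13 + 1·0.15 + 2·0.16 + 3·0.15 + 4·0.16
 = 0.26 + 0.12 + 0 + 0.15 + 0.32 + 0.45 + 0.64
 = 1.94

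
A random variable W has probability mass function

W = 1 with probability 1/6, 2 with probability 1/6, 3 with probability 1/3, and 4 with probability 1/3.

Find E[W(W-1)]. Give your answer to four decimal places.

6.3333

E[W(W-1)] = Σ w(w-1)·P(W=w)
 = 0·1/6 + 2·1/6 + 6·1/3 + 12·1/3
 = 0 + 1/3 + 2 + 4
 = 19/3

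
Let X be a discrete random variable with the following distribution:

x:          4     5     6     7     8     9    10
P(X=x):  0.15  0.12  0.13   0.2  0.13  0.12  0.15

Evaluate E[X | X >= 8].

P(X >= 8) = 0.13 + 0.12 + 0.15 = 0.4.
E[X | X >= 8] = [8·0.13 + 9·0.12 + 10·0.15] / 0.4
 = 3.62 / 0.4
 = 181/20

9.05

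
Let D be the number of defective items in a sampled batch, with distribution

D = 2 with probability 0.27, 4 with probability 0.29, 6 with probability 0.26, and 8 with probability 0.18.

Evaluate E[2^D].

68.44

E[2^D] = Σ 2^d·P(D=d)
 = 4·0.27 + 16·0.29 + 64·0.26 + 256·0.18
 = 1.08 + 4.64 + 16.64 + 46.08
 = 68.44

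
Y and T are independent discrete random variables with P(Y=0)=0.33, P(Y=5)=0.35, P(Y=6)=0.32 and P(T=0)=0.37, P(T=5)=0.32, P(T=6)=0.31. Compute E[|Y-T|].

2.7106

E[|Y-T|] = Σ_y Σ_t |y-t| · P(Y=y)P(T=t)
 = 0·0.1221 + 5·0.1056 + 6·0.1023 + 5·0.1295 + 0·0.112 + 1·0.1085 + 6·0.1184 + 1·0.1024 + 0·0.0992
 = 0 + 0.528 + 0.6138 + 0.6475 + 0 + 0.1085 + 0.7104 + 0.1024 + 0
 = 2.7106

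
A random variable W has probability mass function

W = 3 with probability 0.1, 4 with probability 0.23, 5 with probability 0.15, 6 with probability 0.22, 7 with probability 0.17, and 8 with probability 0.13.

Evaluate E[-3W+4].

-12.56

E[-3W+4] = Σ (-3w+4)·P(W=w)
 = (-5)·0.1 + (-8)·0.23 + (-11)·0.15 + (-14)·0.22 + (-17)·0.17 + (-20)·0.13
 = (-0.5) + (-1.84) + (-1.65) + (-3.08) + (-2.89) + (-2.6)
 = -12.56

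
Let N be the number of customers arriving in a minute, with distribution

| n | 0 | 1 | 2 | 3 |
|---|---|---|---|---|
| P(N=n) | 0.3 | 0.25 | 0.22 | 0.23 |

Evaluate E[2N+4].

E[2N+4] = Σ (2n+4)·P(N=n)
 = 4·0.3 + 6·0.25 + 8·0.22 + 10·0.23
 = 1.2 + 1.5 + 1.76 + 2.3
 = 6.76

6.76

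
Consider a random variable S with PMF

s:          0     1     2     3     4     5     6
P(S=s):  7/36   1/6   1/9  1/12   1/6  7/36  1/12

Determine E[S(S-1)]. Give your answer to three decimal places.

9.111

E[S(S-1)] = Σ s(s-1)·P(S=s)
 = 0·7/36 + 0·1/6 + 2·1/9 + 6·1/12 + 12·1/6 + 20·7/36 + 30·1/12
 = 0 + 0 + 2/9 + 1/2 + 2 + 35/9 + 5/2
 = 82/9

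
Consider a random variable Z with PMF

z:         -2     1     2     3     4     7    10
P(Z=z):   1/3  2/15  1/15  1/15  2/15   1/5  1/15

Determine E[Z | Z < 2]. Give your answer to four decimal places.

P(Z < 2) = 1/3 + 2/15 = 7/15.
E[Z | Z < 2] = [(-2)·1/3 + 1·2/15] / (7/15)
 = -8/15 / (7/15)
 = -8/7

-1.1429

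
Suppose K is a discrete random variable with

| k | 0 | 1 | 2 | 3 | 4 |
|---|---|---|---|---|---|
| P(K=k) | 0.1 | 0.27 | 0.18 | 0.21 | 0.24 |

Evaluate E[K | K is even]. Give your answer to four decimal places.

2.5385

P(K is even) = 0.1 + 0.18 + 0.24 = 0.52.
E[K | K is even] = [0·0.1 + 2·0.18 + 4·0.24] / 0.52
 = 1.32 / 0.52
 = 33/13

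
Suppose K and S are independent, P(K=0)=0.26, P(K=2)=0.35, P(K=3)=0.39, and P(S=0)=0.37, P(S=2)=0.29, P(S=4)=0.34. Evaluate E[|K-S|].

1.68

E[|K-S|] = Σ_k Σ_s |k-s| · P(K=k)P(S=s)
 = 0·0.0962 + 2·0.0754 + 4·0.0884 + 2·0.1295 + 0·0.1015 + 2·0.119 + 3·0.1443 + 1·0.1131 + 1·0.1326
 = 0 + 0.1508 + 0.3536 + 0.259 + 0 + 0.238 + 0.4329 + 0.1131 + 0.1326
 = 1.68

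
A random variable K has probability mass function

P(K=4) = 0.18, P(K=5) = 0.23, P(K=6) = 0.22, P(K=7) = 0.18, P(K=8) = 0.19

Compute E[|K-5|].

E[|K-5|] = Σ |k-5|·P(K=k)
 = 1·0.18 + 0·0.23 + 1·0.22 + 2·0.18 + 3·0.19
 = 0.18 + 0 + 0.22 + 0.36 + 0.57
 = 1.33

1.33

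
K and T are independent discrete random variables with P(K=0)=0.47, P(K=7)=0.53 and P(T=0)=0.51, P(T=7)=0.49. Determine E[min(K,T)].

1.8179

E[min(K,T)] = Σ_k Σ_t min(k,t) · P(K=k)P(T=t)
 = 0·0.2397 + 0·0.2303 + 0·0.2703 + 7·0.2597
 = 0 + 0 + 0 + 1.8179
 = 1.8179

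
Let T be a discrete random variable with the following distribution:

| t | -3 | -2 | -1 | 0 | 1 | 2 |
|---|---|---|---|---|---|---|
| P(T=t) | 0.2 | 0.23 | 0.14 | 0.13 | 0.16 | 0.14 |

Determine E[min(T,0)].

E[min(T,0)] = Σ min(t,0)·P(T=t)
 = (-3)·0.2 + (-2)·0.23 + (-1)·0.14 + 0·0.13 + 0·0.16 + 0·0.14
 = (-0.6) + (-0.46) + (-0.14) + 0 + 0 + 0
 = -1.2

-1.2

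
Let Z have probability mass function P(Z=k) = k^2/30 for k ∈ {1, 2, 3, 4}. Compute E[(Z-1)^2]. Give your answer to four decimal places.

6.1333

E[(Z-1)^2] = Σ (z-1)^2·P(Z=z)
 = 0·1/30 + 1·2/15 + 4·3/10 + 9·8/15
 = 0 + 2/15 + 6/5 + 24/5
 = 92/15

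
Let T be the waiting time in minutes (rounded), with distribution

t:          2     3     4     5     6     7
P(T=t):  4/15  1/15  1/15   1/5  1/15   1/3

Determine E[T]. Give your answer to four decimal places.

E[T] = Σ t·P(T=t)
 = 2·4/15 + 3·1/15 + 4·1/15 + 5·1/5 + 6·1/15 + 7·1/3
 = 8/15 + 1/5 + 4/15 + 1 + 2/5 + 7/3
 = 71/15

4.7333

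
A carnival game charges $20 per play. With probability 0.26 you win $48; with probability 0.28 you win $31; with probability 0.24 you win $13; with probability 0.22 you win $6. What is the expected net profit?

E[payout] = 48·0.26 + 31·0.28 + 13·0.24 + 6·0.22
 = 12.48 + 8.68 + 3.12 + 1.32
 = 25.6
Net = 25.6 - 20 = 5.6

5.6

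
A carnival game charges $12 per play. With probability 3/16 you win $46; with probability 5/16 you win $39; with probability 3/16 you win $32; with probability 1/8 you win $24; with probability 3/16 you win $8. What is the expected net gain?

E[payout] = 46·3/16 + 39·5/16 + 32·3/16 + 24·1/8 + 8·3/16
 = 69/8 + 195/16 + 6 + 3 + 3/2
 = 501/16
Net = 501/16 - 12 = 309/16

19.3125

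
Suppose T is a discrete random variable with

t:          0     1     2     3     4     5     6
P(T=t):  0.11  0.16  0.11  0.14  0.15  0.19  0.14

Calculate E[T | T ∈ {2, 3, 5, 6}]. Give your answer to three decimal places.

P(T ∈ {2, 3, 5, 6}) = 0.11 + 0.14 + 0.19 + 0.14 = 0.58.
E[T | T ∈ {2, 3, 5, 6}] = [2·0.11 + 3·0.14 + 5·0.19 + 6·0.14] / 0.58
 = 2.43 / 0.58
 = 243/58

4.190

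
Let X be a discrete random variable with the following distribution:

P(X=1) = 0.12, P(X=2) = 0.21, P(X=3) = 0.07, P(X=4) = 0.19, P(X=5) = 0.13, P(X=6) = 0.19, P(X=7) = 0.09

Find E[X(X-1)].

E[X(X-1)] = Σ x(x-1)·P(X=x)
 = 0·0.12 + 2·0.21 + 6·0.07 + 12·0.19 + 20·0.13 + 30·0.19 + 42·0.09
 = 0 + 0.42 + 0.42 + 2.28 + 2.6 + 5.7 + 3.78
 = 15.2

15.2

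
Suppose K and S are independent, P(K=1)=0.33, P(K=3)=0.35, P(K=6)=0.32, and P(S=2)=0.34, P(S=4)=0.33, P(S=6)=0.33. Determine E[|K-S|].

E[|K-S|] = Σ_k Σ_s |k-s| · P(K=k)P(S=s)
 = 1·0.1122 + 3·0.1089 + 5·0.1089 + 1·0.119 + 1·0.1155 + 3·0.1155 + 4·0.1088 + 2·0.1056 + 0·0.1056
 = 0.1122 + 0.3267 + 0.5445 + 0.119 + 0.1155 + 0.3465 + 0.4352 + 0.2112 + 0
 = 2.2108

2.2108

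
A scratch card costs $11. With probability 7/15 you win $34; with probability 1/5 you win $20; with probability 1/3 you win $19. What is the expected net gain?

E[payout] = 34·7/15 + 20·1/5 + 19·1/3
 = 238/15 + 4 + 19/3
 = 131/5
Net = 131/5 - 11 = 76/5

15.2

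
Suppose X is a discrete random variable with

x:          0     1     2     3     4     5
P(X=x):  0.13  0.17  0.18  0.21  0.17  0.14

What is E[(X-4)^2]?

4.68

E[(X-4)^2] = Σ (x-4)^2·P(X=x)
 = 16·0.13 + 9·0.17 + 4·0.18 + 1·0.21 + 0·0.17 + 1·0.14
 = 2.08 + 1.53 + 0.72 + 0.21 + 0 + 0.14
 = 4.68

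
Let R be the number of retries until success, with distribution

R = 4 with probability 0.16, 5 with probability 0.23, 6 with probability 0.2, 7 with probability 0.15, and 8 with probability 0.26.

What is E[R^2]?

39.5

E[R^2] = Σ r^2·P(R=r)
 = 16·0.16 + 25·0.23 + 36·0.2 + 49·0.15 + 64·0.26
 = 2.56 + 5.75 + 7.2 + 7.35 + 16.64
 = 39.5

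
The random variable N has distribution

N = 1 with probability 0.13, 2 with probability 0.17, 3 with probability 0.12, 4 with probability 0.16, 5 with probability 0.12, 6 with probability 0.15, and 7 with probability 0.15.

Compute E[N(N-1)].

E[N(N-1)] = Σ n(n-1)·P(N=n)
 = 0·0.13 + 2·0.17 + 6·0.12 + 12·0.16 + 20·0.12 + 30·0.15 + 42·0.15
 = 0 + 0.34 + 0.72 + 1.92 + 2.4 + 4.5 + 6.3
 = 16.18

16.18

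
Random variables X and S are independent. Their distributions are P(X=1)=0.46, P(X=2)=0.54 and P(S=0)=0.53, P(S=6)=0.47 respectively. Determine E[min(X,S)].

E[min(X,S)] = Σ_x Σ_s min(x,s) · P(X=x)P(S=s)
 = 0·0.2438 + 1·0.2162 + 0·0.2862 + 2·0.2538
 = 0 + 0.2162 + 0 + 0.5076
 = 0.7238

0.7238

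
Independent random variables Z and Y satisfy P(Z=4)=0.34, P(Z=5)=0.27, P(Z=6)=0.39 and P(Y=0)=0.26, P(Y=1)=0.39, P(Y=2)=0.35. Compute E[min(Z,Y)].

E[min(Z,Y)] = Σ_z Σ_y min(z,y) · P(Z=z)P(Y=y)
 = 0·0.0884 + 1·0.1326 + 2·0.119 + 0·0.0702 + 1·0.1053 + 2·0.0945 + 0·0.1014 + 1·0.1521 + 2·0.1365
 = 0 + 0.1326 + 0.238 + 0 + 0.1053 + 0.189 + 0 + 0.1521 + 0.273
 = 1.09

1.09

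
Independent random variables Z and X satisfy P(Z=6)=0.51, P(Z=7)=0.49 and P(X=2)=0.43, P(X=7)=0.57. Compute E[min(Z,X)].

E[min(Z,X)] = Σ_z Σ_x min(z,x) · P(Z=z)P(X=x)
 = 2·0.2193 + 6·0.2907 + 2·0.2107 + 7·0.2793
 = 0.4386 + 1.7442 + 0.4214 + 1.9551
 = 4.5593

4.5593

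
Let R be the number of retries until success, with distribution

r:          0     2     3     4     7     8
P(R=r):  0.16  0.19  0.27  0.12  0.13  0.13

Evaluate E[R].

E[R] = Σ r·P(R=r)
 = 0·0.16 + 2·0.19 + 3·0.27 + 4·0.12 + 7·0.13 + 8·0.13
 = 0 + 0.38 + 0.81 + 0.48 + 0.91 + 1.04
 = 3.62

3.62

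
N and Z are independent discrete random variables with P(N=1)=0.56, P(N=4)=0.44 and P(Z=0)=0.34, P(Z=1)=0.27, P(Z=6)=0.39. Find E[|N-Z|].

2.5804

E[|N-Z|] = Σ_n Σ_z |n-z| · P(N=n)P(Z=z)
 = 1·0.1904 + 0·0.1512 + 5·0.2184 + 4·0.1496 + 3·0.1188 + 2·0.1716
 = 0.1904 + 0 + 1.092 + 0.5984 + 0.3564 + 0.3432
 = 2.5804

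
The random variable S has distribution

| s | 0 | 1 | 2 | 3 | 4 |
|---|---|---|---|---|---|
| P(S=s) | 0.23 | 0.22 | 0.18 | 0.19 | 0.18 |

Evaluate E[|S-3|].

E[|S-3|] = Σ |s-3|·P(S=s)
 = 3·0.23 + 2·0.22 + 1·0.18 + 0·0.19 + 1·0.18
 = 0.69 + 0.44 + 0.18 + 0 + 0.18
 = 1.49

1.49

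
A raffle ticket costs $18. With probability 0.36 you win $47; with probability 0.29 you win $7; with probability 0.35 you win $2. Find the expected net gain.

1.65

E[payout] = 47·0.36 + 7·0.29 + 2·0.35
 = 16.92 + 2.03 + 0.7
 = 19.65
Net = 19.65 - 18 = 1.65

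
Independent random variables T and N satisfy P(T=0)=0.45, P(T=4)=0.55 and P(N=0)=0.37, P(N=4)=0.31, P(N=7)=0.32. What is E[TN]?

7.656

E[TN] = Σ_t Σ_n tn · P(T=t)P(N=n)
 = 0·0.1665 + 0·0.1395 + 0·0.144 + 0·0.2035 + 16·0.1705 + 28·0.176
 = 0 + 0 + 0 + 0 + 2.728 + 4.928
 = 7.656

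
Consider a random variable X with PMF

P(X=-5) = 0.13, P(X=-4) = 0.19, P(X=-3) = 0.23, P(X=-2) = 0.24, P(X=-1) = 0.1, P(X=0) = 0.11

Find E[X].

-2.68

E[X] = Σ x·P(X=x)
 = (-5)·0.13 + (-4)·0.19 + (-3)·0.23 + (-2)·0.24 + (-1)·0.1 + 0·0.11
 = (-0.65) + (-0.76) + (-0.69) + (-0.48) + (-0.1) + 0
 = -2.68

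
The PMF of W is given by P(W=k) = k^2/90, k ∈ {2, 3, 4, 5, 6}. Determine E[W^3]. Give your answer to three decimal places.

135.556

E[W^3] = Σ w^3·P(W=w)
 = 8·2/45 + 27·1/10 + 64·8/45 + 125·5/18 + 216·2/5
 = 16/45 + 27/10 + 512/45 + 625/18 + 432/5
 = 1220/9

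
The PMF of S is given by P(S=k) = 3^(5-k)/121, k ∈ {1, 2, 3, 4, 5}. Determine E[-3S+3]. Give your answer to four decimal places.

E[-3S+3] = Σ (-3s+3)·P(S=s)
 = 0·81/121 + (-3)·27/121 + (-6)·9/121 + (-9)·3/121 + (-12)·1/121
 = 0 + (-81/121) + (-54/121) + (-27/121) + (-12/121)
 = -174/121

-1.4380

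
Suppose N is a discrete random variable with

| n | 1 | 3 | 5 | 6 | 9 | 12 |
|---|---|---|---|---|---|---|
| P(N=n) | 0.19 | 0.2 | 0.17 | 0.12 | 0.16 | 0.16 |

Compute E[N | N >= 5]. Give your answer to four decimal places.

8.0820

P(N >= 5) = 0.17 + 0.12 + 0.16 + 0.16 = 0.61.
E[N | N >= 5] = [5·0.17 + 6·0.12 + 9·0.16 + 12·0.16] / 0.61
 = 4.93 / 0.61
 = 493/61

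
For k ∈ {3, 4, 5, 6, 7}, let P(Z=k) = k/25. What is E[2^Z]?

61.12

E[2^Z] = Σ 2^z·P(Z=z)
 = 8·3/25 + 16·4/25 + 32·1/5 + 64·6/25 + 128·7/25
 = 24/25 + 64/25 + 32/5 + 384/25 + 896/25
 = 1528/25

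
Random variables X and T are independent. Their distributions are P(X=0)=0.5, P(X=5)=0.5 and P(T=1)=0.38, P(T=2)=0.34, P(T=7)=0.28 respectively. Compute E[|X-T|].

E[|X-T|] = Σ_x Σ_t |x-t| · P(X=x)P(T=t)
 = 1·0.19 + 2·0.17 + 7·0.14 + 4·0.19 + 3·0.17 + 2·0.14
 = 0.19 + 0.34 + 0.98 + 0.76 + 0.51 + 0.28
 = 3.06

3.06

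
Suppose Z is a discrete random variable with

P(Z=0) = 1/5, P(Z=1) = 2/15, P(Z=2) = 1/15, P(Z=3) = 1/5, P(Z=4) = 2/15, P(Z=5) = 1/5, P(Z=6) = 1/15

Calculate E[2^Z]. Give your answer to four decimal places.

E[2^Z] = Σ 2^z·P(Z=z)
 = 1·1/5 + 2·2/15 + 4·1/15 + 8·1/5 + 16·2/15 + 32·1/5 + 64·1/15
 = 1/5 + 4/15 + 4/15 + 8/5 + 32/15 + 32/5 + 64/15
 = 227/15

15.1333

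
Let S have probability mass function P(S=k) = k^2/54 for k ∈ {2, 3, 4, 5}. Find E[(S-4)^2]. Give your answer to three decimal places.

E[(S-4)^2] = Σ (s-4)^2·P(S=s)
 = 4·2/27 + 1·1/6 + 0·8/27 + 1·25/54
 = 8/27 + 1/6 + 0 + 25/54
 = 25/27

0.926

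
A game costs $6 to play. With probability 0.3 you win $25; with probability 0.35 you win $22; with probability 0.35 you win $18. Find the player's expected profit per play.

15.5

E[payout] = 25·0.3 + 22·0.35 + 18·0.35
 = 7.5 + 7.7 + 6.3
 = 21.5
Net = 21.5 - 6 = 15.5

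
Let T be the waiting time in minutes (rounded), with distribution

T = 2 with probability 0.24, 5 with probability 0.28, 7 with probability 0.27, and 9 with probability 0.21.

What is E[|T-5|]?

E[|T-5|] = Σ |t-5|·P(T=t)
 = 3·0.24 + 0·0.28 + 2·0.27 + 4·0.21
 = 0.72 + 0 + 0.54 + 0.84
 = 2.1

2.1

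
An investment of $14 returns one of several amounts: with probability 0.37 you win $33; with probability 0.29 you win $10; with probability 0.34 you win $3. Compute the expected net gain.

2.13

E[payout] = 33·0.37 + 10·0.29 + 3·0.34
 = 12.21 + 2.9 + 1.02
 = 16.13
Net = 16.13 - 14 = 2.13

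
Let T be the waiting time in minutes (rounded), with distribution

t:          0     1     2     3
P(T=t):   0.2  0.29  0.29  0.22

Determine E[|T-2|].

E[|T-2|] = Σ |t-2|·P(T=t)
 = 2·0.2 + 1·0.29 + 0·0.29 + 1·0.22
 = 0.4 + 0.29 + 0 + 0.22
 = 0.91

0.91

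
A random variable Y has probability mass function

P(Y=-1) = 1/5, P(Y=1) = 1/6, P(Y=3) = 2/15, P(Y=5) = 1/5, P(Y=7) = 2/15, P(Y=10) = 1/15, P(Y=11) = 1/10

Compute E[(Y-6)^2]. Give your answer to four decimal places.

E[(Y-6)^2] = Σ (y-6)^2·P(Y=y)
 = 49·1/5 + 25·1/6 + 9·2/15 + 1·1/5 + 1·2/15 + 16·1/15 + 25·1/10
 = 49/5 + 25/6 + 6/5 + 1/5 + 2/15 + 16/15 + 5/2
 = 286/15

19.0667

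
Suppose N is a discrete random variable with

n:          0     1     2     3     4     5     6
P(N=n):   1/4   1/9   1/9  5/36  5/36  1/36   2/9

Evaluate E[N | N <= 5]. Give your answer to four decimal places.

P(N <= 5) = 1/4 + 1/9 + 1/9 + 5/36 + 5/36 + 1/36 = 7/9.
E[N | N <= 5] = [0·1/4 + 1·1/9 + 2·1/9 + 3·5/36 + 4·5/36 + 5·1/36] / (7/9)
 = 13/9 / (7/9)
 = 13/7

1.8571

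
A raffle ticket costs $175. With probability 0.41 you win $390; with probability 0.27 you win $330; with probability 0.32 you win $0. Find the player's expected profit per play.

74

E[payout] = 390·0.41 + 330·0.27 + 0·0.32
 = 159.9 + 89.1 + 0
 = 249
Net = 249 - 175 = 74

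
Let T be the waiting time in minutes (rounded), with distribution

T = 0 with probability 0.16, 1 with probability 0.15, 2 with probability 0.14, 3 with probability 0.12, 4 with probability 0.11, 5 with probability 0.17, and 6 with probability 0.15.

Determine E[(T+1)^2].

20.16

E[(T+1)^2] = Σ (t+1)^2·P(T=t)
 = 1·0.16 + 4·0.15 + 9·0.14 + 16·0.12 + 25·0.11 + 36·0.17 + 49·0.15
 = 0.16 + 0.6 + 1.26 + 1.92 + 2.75 + 6.12 + 7.35
 = 20.16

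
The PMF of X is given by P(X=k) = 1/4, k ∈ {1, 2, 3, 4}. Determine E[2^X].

E[2^X] = Σ 2^x·P(X=x)
 = 2·1/4 + 4·1/4 + 8·1/4 + 16·1/4
 = 1/2 + 1 + 2 + 4
 = 15/2

7.5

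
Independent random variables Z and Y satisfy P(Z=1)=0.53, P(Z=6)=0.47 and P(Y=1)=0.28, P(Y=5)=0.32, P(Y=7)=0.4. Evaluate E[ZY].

E[ZY] = Σ_z Σ_y zy · P(Z=z)P(Y=y)
 = 1·0.1484 + 5·0.1696 + 7·0.212 + 6·0.1316 + 30·0.1504 + 42·0.188
 = 0.1484 + 0.848 + 1.484 + 0.7896 + 4.512 + 7.896
 = 15.678

15.678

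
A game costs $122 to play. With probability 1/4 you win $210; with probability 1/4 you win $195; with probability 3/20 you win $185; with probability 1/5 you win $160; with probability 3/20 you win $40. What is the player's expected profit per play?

45

E[payout] = 210·1/4 + 195·1/4 + 185·3/20 + 160·1/5 + 40·3/20
 = 105/2 + 195/4 + 111/4 + 32 + 6
 = 167
Net = 167 - 122 = 45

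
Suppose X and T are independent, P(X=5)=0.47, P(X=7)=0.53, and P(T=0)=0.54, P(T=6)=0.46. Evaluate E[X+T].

8.82

E[X+T] = Σ_x Σ_t (x+t) · P(X=x)P(T=t)
 = 5·0.2538 + 11·0.2162 + 7·0.2862 + 13·0.2438
 = 1.269 + 2.3782 + 2.0034 + 3.1694
 = 8.82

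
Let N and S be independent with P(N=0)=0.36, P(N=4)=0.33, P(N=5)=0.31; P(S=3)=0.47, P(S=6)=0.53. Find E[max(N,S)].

E[max(N,S)] = Σ_n Σ_s max(n,s) · P(N=n)P(S=s)
 = 3·0.1692 + 6·0.1908 + 4·0.1551 + 6·0.1749 + 5·0.1457 + 6·0.1643
 = 0.5076 + 1.1448 + 0.6204 + 1.0494 + 0.7285 + 0.9858
 = 5.0365

5.0365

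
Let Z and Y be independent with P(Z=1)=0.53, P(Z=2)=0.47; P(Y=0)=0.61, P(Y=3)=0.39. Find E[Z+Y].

E[Z+Y] = Σ_z Σ_y (z+y) · P(Z=z)P(Y=y)
 = 1·0.3233 + 4·0.2067 + 2·0.2867 + 5·0.1833
 = 0.3233 + 0.8268 + 0.5734 + 0.9165
 = 2.64

2.64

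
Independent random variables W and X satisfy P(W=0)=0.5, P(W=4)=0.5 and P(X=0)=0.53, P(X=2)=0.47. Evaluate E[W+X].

E[W+X] = Σ_w Σ_x (w+x) · P(W=w)P(X=x)
 = 0·0.265 + 2·0.235 + 4·0.265 + 6·0.235
 = 0 + 0.47 + 1.06 + 1.41
 = 2.94

2.94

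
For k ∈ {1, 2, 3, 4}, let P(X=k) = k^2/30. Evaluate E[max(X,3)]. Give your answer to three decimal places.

3.533

E[max(X,3)] = Σ max(x,3)·P(X=x)
 = 3·1/30 + 3·2/15 + 3·3/10 + 4·8/15
 = 1/10 + 2/5 + 9/10 + 32/15
 = 53/15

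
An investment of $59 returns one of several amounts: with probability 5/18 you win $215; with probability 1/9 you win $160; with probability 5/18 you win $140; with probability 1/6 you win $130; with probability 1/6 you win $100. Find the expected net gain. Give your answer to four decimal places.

E[payout] = 215·5/18 + 160·1/9 + 140·5/18 + 130·1/6 + 100·1/6
 = 1075/18 + 160/9 + 350/9 + 65/3 + 50/3
 = 2785/18
Net = 2785/18 - 59 = 1723/18

95.7222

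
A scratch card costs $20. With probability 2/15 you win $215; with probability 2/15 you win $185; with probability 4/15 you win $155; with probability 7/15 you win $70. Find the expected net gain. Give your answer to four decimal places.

E[payout] = 215·2/15 + 185·2/15 + 155·4/15 + 70·7/15
 = 86/3 + 74/3 + 124/3 + 98/3
 = 382/3
Net = 382/3 - 20 = 322/3

107.3333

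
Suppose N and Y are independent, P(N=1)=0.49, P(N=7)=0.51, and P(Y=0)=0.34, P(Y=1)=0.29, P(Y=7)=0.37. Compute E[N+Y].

6.94

E[N+Y] = Σ_n Σ_y (n+y) · P(N=n)P(Y=y)
 = 1·0.1666 + 2·0.1421 + 8·0.1813 + 7·0.1734 + 8·0.1479 + 14·0.1887
 = 0.1666 + 0.2842 + 1.4504 + 1.2138 + 1.1832 + 2.6418
 = 6.94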